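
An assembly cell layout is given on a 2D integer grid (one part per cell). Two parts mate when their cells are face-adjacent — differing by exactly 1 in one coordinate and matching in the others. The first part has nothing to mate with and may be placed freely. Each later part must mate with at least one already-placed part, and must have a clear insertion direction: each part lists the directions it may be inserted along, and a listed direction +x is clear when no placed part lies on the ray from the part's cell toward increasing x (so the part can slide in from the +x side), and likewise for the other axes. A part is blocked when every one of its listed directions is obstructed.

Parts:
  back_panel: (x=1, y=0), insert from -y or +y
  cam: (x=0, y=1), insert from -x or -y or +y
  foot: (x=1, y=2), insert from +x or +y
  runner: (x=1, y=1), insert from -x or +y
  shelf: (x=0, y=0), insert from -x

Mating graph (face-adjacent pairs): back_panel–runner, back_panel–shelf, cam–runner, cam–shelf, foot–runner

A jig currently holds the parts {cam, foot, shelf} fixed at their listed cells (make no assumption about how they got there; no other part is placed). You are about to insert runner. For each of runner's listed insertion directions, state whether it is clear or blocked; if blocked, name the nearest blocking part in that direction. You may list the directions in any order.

+y: blocked by foot; -x: blocked by cam

-x: nearest on ray is cam@(0, 1) ⇒ blocked
+y: nearest on ray is foot@(1, 2) ⇒ blocked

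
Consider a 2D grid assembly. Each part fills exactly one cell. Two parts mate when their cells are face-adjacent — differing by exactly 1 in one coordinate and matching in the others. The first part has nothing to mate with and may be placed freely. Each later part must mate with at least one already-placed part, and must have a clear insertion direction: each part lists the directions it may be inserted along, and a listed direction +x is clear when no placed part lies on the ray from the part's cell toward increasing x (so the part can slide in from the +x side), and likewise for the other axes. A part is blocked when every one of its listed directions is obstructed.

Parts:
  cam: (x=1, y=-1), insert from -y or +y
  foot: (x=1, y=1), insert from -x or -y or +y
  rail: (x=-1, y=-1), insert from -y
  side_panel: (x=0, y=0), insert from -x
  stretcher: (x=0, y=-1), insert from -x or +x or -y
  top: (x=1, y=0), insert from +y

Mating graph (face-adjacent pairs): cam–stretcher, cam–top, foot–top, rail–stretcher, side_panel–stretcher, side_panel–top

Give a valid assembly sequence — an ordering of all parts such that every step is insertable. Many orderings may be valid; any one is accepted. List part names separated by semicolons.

1. side_panel@(0, 0) [-x clear] — {side_panel}
2. stretcher@(0, -1) [-x clear] — {side_panel, stretcher}
3. cam@(1, -1) [-y clear] — {cam, side_panel, stretcher}
4. rail@(-1, -1) [-y clear] — {cam, rail, side_panel, stretcher}
5. top@(1, 0) [+y clear] — {cam, rail, side_panel, stretcher, top}
6. foot@(1, 1) [-x clear] — {cam, foot, rail, side_panel, stretcher, top}

side_panel; stretcher; cam; rail; top; foot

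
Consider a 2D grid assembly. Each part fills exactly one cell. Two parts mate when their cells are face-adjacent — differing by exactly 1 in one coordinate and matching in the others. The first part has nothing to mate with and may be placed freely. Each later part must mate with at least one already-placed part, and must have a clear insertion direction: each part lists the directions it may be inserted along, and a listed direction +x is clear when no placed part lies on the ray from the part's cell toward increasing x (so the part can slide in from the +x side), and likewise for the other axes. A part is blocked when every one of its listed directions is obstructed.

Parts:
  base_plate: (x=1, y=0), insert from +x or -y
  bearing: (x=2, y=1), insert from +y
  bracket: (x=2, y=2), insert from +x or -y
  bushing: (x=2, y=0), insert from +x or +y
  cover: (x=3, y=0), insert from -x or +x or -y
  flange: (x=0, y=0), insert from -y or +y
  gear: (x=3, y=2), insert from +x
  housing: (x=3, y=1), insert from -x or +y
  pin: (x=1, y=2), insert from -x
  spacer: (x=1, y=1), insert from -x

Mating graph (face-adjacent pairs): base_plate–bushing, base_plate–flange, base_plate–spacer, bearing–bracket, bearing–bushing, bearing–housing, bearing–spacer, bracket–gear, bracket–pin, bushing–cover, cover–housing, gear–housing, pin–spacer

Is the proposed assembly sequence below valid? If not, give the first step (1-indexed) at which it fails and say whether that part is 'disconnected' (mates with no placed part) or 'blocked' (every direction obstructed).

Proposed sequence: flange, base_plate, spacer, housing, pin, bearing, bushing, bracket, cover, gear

Invalid at step 4 (disconnected)

1. flange@(0, 0) [-y clear] — {flange}
2. base_plate@(1, 0) [+x clear] — {base_plate, flange}
3. spacer@(1, 1) [-x clear] — {base_plate, flange, spacer}
4. housing@(3, 1) — no placed neighbour ⇒ disconnected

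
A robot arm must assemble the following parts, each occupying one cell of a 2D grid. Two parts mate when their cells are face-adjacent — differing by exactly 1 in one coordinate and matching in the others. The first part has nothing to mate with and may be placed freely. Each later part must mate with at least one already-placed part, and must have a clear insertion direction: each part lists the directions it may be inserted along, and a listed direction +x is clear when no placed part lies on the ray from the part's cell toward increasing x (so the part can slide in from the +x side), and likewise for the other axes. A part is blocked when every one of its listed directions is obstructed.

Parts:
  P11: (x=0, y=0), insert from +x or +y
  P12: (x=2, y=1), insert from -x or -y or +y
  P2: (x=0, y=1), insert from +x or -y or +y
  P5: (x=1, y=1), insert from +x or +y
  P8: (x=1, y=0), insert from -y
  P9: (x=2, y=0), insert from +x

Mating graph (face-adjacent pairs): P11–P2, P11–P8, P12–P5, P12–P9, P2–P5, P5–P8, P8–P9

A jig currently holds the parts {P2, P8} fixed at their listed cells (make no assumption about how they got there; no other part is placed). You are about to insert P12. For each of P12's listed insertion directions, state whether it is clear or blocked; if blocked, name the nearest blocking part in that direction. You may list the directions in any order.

-x: nearest on ray is P2@(0, 1) ⇒ blocked
-y: ray from P12(2, 1) has no placed part ⇒ clear
+y: ray from P12(2, 1) has no placed part ⇒ clear

+y: clear; -x: blocked by P2; -y: clear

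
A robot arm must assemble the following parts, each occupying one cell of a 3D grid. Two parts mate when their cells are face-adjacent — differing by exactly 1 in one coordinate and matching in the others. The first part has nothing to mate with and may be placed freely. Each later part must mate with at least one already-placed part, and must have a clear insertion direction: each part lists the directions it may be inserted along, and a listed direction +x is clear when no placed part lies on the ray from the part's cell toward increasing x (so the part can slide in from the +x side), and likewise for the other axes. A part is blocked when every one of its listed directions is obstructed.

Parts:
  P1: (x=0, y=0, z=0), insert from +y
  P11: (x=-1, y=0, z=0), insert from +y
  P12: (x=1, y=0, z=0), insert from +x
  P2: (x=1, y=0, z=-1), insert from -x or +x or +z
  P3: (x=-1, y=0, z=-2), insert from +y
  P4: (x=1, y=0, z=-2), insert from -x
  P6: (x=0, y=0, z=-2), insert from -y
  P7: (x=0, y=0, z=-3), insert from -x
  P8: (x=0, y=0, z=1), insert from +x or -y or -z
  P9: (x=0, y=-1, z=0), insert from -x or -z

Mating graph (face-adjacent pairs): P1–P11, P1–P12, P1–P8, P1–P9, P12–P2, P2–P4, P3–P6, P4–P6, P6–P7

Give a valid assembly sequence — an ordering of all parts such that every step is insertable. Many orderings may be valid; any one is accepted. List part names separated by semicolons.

P11; P1; P9; P12; P8; P2; P4; P6; P7; P3

1. P11@(-1, 0, 0) [+y clear] — {P11}
2. P1@(0, 0, 0) [+y clear] — {P1, P11}
3. P9@(0, -1, 0) [-x clear] — {P1, P11, P9}
4. P12@(1, 0, 0) [+x clear] — {P1, P11, P12, P9}
5. P8@(0, 0, 1) [+x clear] — {P1, P11, P12, P8, P9}
6. P2@(1, 0, -1) [-x clear] — {P1, P11, P12, P2, P8, P9}
7. P4@(1, 0, -2) [-x clear] — {P1, P11, P12, P2, P4, P8, P9}
8. P6@(0, 0, -2) [-y clear] — {P1, P11, P12, P2, P4, P6, P8, P9}
9. P7@(0, 0, -3) [-x clear] — {P1, P11, P12, P2, P4, P6, P7, P8, P9}
10. P3@(-1, 0, -2) [+y clear] — {P1, P11, P12, P2, P3, P4, P6, P7, P8, P9}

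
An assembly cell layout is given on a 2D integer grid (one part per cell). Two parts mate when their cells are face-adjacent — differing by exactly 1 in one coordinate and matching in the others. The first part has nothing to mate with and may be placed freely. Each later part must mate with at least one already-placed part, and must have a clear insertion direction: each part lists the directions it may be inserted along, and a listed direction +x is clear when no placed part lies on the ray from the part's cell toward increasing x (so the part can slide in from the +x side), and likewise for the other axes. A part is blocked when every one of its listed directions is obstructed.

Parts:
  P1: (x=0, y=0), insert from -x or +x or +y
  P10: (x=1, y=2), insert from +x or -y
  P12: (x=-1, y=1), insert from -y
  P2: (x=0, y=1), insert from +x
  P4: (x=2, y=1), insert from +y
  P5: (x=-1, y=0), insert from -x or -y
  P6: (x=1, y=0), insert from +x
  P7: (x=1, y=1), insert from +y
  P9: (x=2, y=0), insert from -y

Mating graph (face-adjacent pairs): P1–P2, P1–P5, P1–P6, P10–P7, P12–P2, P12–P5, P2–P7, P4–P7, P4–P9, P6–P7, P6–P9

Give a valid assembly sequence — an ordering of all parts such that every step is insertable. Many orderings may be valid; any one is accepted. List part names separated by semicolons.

P12; P2; P7; P10; P4; P1; P6; P9; P5

1. P12@(-1, 1) [-y clear] — {P12}
2. P2@(0, 1) [+x clear] — {P12, P2}
3. P7@(1, 1) [+y clear] — {P12, P2, P7}
4. P10@(1, 2) [+x clear] — {P10, P12, P2, P7}
5. P4@(2, 1) [+y clear] — {P10, P12, P2, P4, P7}
6. P1@(0, 0) [-x clear] — {P1, P10, P12, P2, P4, P7}
7. P6@(1, 0) [+x clear] — {P1, P10, P12, P2, P4, P6, P7}
8. P9@(2, 0) [-y clear] — {P1, P10, P12, P2, P4, P6, P7, P9}
9. P5@(-1, 0) [-x clear] — {P1, P10, P12, P2, P4, P5, P6, P7, P9}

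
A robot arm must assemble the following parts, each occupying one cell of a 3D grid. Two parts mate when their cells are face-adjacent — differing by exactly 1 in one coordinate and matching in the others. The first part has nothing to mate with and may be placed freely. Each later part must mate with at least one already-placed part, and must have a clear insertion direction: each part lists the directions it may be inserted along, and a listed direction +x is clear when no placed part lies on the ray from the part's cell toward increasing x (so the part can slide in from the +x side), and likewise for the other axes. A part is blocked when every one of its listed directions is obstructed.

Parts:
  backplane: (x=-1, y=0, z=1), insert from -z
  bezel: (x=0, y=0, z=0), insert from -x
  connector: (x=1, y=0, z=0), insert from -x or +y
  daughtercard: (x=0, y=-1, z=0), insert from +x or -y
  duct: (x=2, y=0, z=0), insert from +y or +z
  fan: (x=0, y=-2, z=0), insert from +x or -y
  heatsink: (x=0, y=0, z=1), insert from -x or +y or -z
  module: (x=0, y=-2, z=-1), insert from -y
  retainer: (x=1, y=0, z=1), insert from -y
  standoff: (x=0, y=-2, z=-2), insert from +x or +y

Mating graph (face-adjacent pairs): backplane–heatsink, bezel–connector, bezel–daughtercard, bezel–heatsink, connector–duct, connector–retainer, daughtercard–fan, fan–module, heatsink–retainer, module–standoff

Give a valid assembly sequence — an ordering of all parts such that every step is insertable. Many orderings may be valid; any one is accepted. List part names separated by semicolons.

connector; bezel; retainer; daughtercard; fan; module; standoff; duct; heatsink; backplane

1. connector@(1, 0, 0) [-x clear] — {connector}
2. bezel@(0, 0, 0) [-x clear] — {bezel, connector}
3. retainer@(1, 0, 1) [-y clear] — {bezel, connector, retainer}
4. daughtercard@(0, -1, 0) [+x clear] — {bezel, connector, daughtercard, retainer}
5. fan@(0, -2, 0) [+x clear] — {bezel, connector, daughtercard, fan, retainer}
6. module@(0, -2, -1) [-y clear] — {bezel, connector, daughtercard, fan, module, retainer}
7. standoff@(0, -2, -2) [+x clear] — {bezel, connector, daughtercard, fan, module, retainer, standoff}
8. duct@(2, 0, 0) [+y clear] — {bezel, connector, daughtercard, duct, fan, module, retainer, standoff}
9. heatsink@(0, 0, 1) [-x clear] — {bezel, connector, daughtercard, duct, fan, heatsink, module, retainer, standoff}
10. backplane@(-1, 0, 1) [-z clear] — {backplane, bezel, connector, daughtercard, duct, fan, heatsink, module, retainer, standoff}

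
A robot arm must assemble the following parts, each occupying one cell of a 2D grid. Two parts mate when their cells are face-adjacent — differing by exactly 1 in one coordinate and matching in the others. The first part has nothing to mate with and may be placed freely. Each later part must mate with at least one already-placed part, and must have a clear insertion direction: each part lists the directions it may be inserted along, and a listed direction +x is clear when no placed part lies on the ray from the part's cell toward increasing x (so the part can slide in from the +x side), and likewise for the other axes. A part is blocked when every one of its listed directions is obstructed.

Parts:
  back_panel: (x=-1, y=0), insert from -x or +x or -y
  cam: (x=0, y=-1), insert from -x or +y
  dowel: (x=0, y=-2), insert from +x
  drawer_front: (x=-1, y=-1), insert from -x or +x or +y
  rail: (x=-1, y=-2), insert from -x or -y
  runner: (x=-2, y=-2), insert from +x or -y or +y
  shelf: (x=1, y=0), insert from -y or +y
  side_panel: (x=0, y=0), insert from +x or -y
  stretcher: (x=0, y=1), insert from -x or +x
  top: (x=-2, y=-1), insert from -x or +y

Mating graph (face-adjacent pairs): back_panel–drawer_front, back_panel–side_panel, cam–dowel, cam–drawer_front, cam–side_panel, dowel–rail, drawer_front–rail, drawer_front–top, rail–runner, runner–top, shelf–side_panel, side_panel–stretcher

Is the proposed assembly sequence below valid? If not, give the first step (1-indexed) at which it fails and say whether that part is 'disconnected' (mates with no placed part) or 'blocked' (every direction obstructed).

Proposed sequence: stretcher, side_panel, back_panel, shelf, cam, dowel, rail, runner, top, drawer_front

Invalid at step 10 (blocked)

1. stretcher@(0, 1) [-x clear] — {stretcher}
2. side_panel@(0, 0) [+x clear] — {side_panel, stretcher}
3. back_panel@(-1, 0) [-x clear] — {back_panel, side_panel, stretcher}
4. shelf@(1, 0) [-y clear] — {back_panel, shelf, side_panel, stretcher}
5. cam@(0, -1) [-x clear] — {back_panel, cam, shelf, side_panel, stretcher}
6. dowel@(0, -2) [+x clear] — {back_panel, cam, dowel, shelf, side_panel, stretcher}
7. rail@(-1, -2) [-x clear] — {back_panel, cam, dowel, rail, shelf, side_panel, stretcher}
8. runner@(-2, -2) [-y clear] — {back_panel, cam, dowel, rail, runner, shelf, side_panel, stretcher}
9. top@(-2, -1) [-x clear] — {back_panel, cam, dowel, rail, runner, shelf, side_panel, stretcher, top}
10. drawer_front@(-1, -1) — -x/+x/+y all obstructed ⇒ blocked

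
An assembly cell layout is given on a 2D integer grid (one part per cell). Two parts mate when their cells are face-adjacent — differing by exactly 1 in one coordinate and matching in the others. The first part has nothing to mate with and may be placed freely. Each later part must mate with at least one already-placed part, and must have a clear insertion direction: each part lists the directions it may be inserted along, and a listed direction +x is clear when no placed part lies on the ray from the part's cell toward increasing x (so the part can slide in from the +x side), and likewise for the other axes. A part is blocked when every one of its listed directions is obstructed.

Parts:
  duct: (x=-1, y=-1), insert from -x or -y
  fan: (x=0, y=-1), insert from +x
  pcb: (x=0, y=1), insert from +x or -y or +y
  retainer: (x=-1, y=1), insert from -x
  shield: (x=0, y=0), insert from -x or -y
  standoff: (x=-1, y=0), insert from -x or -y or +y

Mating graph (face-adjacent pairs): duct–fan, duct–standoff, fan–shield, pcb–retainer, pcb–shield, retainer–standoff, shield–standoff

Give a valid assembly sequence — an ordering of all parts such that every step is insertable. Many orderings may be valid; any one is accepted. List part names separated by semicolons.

pcb; shield; standoff; duct; fan; retainer

1. pcb@(0, 1) [+x clear] — {pcb}
2. shield@(0, 0) [-x clear] — {pcb, shield}
3. standoff@(-1, 0) [-x clear] — {pcb, shield, standoff}
4. duct@(-1, -1) [-x clear] — {duct, pcb, shield, standoff}
5. fan@(0, -1) [+x clear] — {duct, fan, pcb, shield, standoff}
6. retainer@(-1, 1) [-x clear] — {duct, fan, pcb, retainer, shield, standoff}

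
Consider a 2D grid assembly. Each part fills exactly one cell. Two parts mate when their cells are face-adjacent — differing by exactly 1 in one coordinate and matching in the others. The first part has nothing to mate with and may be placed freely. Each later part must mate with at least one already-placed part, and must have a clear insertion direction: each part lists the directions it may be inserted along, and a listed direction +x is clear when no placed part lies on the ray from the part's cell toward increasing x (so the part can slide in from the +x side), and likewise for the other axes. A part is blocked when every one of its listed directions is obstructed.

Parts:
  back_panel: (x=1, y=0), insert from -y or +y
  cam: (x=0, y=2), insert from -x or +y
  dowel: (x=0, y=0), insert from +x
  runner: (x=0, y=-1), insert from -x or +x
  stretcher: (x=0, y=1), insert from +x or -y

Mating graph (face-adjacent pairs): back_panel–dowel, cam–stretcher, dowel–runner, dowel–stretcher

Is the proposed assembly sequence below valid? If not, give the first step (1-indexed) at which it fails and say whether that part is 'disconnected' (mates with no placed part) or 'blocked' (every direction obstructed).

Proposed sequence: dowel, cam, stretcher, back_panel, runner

Invalid at step 2 (disconnected)

1. dowel@(0, 0) [+x clear] — {dowel}
2. cam@(0, 2) — no placed neighbour ⇒ disconnected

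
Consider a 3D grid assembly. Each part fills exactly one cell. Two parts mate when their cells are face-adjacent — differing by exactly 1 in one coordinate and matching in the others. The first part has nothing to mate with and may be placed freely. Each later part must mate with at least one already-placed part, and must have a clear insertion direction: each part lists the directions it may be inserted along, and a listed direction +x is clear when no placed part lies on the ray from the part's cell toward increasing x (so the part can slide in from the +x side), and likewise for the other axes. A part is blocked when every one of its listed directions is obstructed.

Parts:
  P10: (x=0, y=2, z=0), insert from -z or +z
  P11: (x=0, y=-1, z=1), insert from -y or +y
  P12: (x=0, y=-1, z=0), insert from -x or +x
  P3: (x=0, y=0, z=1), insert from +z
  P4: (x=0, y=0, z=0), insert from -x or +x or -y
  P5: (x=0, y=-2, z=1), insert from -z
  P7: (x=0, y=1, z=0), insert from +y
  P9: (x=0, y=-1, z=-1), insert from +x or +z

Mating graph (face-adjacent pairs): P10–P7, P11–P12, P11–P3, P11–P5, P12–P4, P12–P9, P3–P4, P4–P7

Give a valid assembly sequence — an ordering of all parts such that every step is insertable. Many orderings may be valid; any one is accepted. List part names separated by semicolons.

P11; P12; P9; P5; P3; P4; P7; P10

1. P11@(0, -1, 1) [-y clear] — {P11}
2. P12@(0, -1, 0) [-x clear] — {P11, P12}
3. P9@(0, -1, -1) [+x clear] — {P11, P12, P9}
4. P5@(0, -2, 1) [-z clear] — {P11, P12, P5, P9}
5. P3@(0, 0, 1) [+z clear] — {P11, P12, P3, P5, P9}
6. P4@(0, 0, 0) [-x clear] — {P11, P12, P3, P4, P5, P9}
7. P7@(0, 1, 0) [+y clear] — {P11, P12, P3, P4, P5, P7, P9}
8. P10@(0, 2, 0) [-z clear] — {P10, P11, P12, P3, P4, P5, P7, P9}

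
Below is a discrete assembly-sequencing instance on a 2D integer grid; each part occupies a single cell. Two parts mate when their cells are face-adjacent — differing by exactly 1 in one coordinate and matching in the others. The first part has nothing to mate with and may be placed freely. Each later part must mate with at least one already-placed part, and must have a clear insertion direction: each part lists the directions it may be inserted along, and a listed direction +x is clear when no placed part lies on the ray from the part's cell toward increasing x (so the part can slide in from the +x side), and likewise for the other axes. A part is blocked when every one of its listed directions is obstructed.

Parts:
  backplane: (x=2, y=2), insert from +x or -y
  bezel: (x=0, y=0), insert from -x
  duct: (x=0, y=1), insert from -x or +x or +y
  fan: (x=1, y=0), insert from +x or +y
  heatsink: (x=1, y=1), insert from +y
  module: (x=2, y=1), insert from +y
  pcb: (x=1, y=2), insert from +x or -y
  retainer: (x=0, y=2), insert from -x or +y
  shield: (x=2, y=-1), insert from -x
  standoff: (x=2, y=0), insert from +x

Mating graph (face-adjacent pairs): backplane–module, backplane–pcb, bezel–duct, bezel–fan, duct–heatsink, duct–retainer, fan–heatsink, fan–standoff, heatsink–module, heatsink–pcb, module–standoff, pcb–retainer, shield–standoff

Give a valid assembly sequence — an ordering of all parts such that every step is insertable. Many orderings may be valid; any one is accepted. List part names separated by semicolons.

1. shield@(2, -1) [-x clear] — {shield}
2. standoff@(2, 0) [+x clear] — {shield, standoff}
3. fan@(1, 0) [+y clear] — {fan, shield, standoff}
4. bezel@(0, 0) [-x clear] — {bezel, fan, shield, standoff}
5. heatsink@(1, 1) [+y clear] — {bezel, fan, heatsink, shield, standoff}
6. module@(2, 1) [+y clear] — {bezel, fan, heatsink, module, shield, standoff}
7. duct@(0, 1) [-x clear] — {bezel, duct, fan, heatsink, module, shield, standoff}
8. retainer@(0, 2) [-x clear] — {bezel, duct, fan, heatsink, module, retainer, shield, standoff}
9. pcb@(1, 2) [+x clear] — {bezel, duct, fan, heatsink, module, pcb, retainer, shield, standoff}
10. backplane@(2, 2) [+x clear] — {backplane, bezel, duct, fan, heatsink, module, pcb, retainer, shield, standoff}

shield; standoff; fan; bezel; heatsink; module; duct; retainer; pcb; backplane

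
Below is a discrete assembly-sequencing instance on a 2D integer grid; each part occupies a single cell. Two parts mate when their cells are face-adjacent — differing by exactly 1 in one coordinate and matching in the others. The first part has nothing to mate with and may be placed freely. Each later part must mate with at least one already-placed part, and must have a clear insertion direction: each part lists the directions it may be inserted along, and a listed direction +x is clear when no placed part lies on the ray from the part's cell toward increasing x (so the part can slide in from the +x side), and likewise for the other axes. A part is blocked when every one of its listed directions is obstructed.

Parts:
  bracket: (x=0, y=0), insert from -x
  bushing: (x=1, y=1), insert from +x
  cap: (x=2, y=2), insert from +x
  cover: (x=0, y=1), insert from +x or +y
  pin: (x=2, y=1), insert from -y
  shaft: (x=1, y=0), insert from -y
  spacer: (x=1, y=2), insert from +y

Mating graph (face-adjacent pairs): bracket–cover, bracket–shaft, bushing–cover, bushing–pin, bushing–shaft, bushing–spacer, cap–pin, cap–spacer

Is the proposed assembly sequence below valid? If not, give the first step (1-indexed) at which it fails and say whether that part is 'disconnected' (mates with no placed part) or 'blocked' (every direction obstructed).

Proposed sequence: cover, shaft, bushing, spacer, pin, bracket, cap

Invalid at step 2 (disconnected)

1. cover@(0, 1) [+x clear] — {cover}
2. shaft@(1, 0) — no placed neighbour ⇒ disconnected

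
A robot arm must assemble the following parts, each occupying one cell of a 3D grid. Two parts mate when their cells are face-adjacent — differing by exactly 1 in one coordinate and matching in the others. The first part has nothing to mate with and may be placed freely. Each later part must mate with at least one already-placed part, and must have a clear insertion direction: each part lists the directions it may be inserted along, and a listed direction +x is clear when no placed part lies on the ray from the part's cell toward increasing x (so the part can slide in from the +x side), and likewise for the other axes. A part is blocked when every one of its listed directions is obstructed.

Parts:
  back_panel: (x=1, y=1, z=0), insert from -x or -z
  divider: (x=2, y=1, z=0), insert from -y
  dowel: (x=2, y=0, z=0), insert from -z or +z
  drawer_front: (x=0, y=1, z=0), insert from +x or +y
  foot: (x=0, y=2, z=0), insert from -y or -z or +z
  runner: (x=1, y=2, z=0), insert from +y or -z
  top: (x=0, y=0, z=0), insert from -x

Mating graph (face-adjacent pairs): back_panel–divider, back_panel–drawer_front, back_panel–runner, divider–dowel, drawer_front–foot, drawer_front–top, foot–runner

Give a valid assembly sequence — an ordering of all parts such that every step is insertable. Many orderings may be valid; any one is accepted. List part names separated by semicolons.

1. back_panel@(1, 1, 0) [-x clear] — {back_panel}
2. drawer_front@(0, 1, 0) [+y clear] — {back_panel, drawer_front}
3. top@(0, 0, 0) [-x clear] — {back_panel, drawer_front, top}
4. divider@(2, 1, 0) [-y clear] — {back_panel, divider, drawer_front, top}
5. foot@(0, 2, 0) [-z clear] — {back_panel, divider, drawer_front, foot, top}
6. runner@(1, 2, 0) [+y clear] — {back_panel, divider, drawer_front, foot, runner, top}
7. dowel@(2, 0, 0) [-z clear] — {back_panel, divider, dowel, drawer_front, foot, runner, top}

back_panel; drawer_front; top; divider; foot; runner; dowel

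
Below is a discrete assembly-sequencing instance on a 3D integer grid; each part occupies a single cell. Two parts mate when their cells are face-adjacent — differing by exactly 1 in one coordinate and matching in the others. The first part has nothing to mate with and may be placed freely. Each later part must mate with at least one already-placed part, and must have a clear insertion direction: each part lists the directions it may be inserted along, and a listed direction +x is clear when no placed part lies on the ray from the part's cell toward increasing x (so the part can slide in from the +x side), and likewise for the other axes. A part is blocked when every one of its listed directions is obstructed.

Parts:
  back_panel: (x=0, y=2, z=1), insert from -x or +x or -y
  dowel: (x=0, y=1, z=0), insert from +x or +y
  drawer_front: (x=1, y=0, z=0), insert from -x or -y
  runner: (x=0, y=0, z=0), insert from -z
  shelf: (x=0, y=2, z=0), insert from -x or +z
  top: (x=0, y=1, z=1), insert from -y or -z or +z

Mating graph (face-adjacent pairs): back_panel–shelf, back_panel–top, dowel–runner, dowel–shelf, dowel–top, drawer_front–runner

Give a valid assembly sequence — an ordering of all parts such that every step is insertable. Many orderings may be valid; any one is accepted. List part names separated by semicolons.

1. drawer_front@(1, 0, 0) [-x clear] — {drawer_front}
2. runner@(0, 0, 0) [-z clear] — {drawer_front, runner}
3. dowel@(0, 1, 0) [+x clear] — {dowel, drawer_front, runner}
4. top@(0, 1, 1) [-y clear] — {dowel, drawer_front, runner, top}
5. back_panel@(0, 2, 1) [-x clear] — {back_panel, dowel, drawer_front, runner, top}
6. shelf@(0, 2, 0) [-x clear] — {back_panel, dowel, drawer_front, runner, shelf, top}

drawer_front; runner; dowel; top; back_panel; shelf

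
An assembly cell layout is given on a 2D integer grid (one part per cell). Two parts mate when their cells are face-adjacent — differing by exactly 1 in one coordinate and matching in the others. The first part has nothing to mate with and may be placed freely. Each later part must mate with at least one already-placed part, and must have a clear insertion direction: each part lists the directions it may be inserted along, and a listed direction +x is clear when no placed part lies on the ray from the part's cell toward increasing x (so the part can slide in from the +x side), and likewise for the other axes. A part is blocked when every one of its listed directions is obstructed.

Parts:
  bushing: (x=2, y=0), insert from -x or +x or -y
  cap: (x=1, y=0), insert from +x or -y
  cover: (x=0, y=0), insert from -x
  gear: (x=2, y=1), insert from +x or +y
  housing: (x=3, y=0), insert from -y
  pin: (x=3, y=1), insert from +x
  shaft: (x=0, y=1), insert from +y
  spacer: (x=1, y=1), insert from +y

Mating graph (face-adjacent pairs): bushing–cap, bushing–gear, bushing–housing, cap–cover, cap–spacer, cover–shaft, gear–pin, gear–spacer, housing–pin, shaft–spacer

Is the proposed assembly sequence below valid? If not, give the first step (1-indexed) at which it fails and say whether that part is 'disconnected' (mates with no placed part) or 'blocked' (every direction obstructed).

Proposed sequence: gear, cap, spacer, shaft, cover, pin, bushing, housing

1. gear@(2, 1) [+x clear] — {gear}
2. cap@(1, 0) — no placed neighbour ⇒ disconnected

Invalid at step 2 (disconnected)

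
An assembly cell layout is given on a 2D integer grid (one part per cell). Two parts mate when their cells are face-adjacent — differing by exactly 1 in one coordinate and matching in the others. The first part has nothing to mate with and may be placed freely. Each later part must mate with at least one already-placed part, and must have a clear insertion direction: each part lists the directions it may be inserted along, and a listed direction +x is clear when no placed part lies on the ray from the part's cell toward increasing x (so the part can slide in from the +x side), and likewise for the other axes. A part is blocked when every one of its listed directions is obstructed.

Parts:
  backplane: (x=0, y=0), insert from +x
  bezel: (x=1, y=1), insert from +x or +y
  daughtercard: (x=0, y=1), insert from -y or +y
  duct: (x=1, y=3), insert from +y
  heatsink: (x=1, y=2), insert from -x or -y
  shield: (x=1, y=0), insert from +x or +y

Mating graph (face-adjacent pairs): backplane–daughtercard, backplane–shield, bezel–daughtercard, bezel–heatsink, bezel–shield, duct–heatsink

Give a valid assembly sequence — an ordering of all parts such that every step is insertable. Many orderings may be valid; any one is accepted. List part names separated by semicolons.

1. daughtercard@(0, 1) [-y clear] — {daughtercard}
2. bezel@(1, 1) [+x clear] — {bezel, daughtercard}
3. heatsink@(1, 2) [-x clear] — {bezel, daughtercard, heatsink}
4. backplane@(0, 0) [+x clear] — {backplane, bezel, daughtercard, heatsink}
5. duct@(1, 3) [+y clear] — {backplane, bezel, daughtercard, duct, heatsink}
6. shield@(1, 0) [+x clear] — {backplane, bezel, daughtercard, duct, heatsink, shield}

daughtercard; bezel; heatsink; backplane; duct; shield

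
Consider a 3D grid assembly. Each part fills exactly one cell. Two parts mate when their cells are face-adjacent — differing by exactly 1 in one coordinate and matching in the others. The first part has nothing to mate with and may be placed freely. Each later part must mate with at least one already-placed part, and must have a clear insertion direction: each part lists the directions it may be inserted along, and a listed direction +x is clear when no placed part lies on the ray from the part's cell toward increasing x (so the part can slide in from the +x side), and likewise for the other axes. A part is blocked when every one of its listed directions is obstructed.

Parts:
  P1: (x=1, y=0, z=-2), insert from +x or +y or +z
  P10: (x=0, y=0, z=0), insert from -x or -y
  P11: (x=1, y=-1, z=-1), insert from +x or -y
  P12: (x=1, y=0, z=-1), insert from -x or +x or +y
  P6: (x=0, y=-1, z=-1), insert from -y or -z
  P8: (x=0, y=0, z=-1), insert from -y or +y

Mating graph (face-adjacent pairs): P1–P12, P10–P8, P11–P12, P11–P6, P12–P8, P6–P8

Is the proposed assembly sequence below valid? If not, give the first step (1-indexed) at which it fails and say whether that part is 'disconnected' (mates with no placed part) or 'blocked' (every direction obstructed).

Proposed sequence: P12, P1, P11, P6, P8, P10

1. P12@(1, 0, -1) [-x clear] — {P12}
2. P1@(1, 0, -2) [+x clear] — {P1, P12}
3. P11@(1, -1, -1) [+x clear] — {P1, P11, P12}
4. P6@(0, -1, -1) [-y clear] — {P1, P11, P12, P6}
5. P8@(0, 0, -1) [+y clear] — {P1, P11, P12, P6, P8}
6. P10@(0, 0, 0) [-x clear] — {P1, P10, P11, P12, P6, P8}

Valid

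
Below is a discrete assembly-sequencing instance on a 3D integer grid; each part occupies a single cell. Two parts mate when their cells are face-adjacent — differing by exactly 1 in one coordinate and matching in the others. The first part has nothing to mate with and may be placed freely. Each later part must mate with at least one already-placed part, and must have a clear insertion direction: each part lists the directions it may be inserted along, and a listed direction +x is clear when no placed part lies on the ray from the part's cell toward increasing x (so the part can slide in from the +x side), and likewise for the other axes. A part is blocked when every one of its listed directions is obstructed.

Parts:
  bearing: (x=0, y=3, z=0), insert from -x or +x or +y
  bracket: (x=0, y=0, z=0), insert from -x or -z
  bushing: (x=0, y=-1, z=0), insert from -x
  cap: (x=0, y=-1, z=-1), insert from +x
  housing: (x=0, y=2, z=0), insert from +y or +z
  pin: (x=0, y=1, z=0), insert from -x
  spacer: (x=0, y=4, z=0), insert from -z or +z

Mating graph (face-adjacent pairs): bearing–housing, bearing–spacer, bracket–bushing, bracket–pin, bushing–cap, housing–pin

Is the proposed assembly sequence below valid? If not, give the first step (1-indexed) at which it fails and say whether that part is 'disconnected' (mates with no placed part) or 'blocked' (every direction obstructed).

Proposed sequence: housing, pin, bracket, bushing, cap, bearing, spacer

1. housing@(0, 2, 0) [+y clear] — {housing}
2. pin@(0, 1, 0) [-x clear] — {housing, pin}
3. bracket@(0, 0, 0) [-x clear] — {bracket, housing, pin}
4. bushing@(0, -1, 0) [-x clear] — {bracket, bushing, housing, pin}
5. cap@(0, -1, -1) [+x clear] — {bracket, bushing, cap, housing, pin}
6. bearing@(0, 3, 0) [-x clear] — {bearing, bracket, bushing, cap, housing, pin}
7. spacer@(0, 4, 0) [-z clear] — {bearing, bracket, bushing, cap, housing, pin, spacer}

Valid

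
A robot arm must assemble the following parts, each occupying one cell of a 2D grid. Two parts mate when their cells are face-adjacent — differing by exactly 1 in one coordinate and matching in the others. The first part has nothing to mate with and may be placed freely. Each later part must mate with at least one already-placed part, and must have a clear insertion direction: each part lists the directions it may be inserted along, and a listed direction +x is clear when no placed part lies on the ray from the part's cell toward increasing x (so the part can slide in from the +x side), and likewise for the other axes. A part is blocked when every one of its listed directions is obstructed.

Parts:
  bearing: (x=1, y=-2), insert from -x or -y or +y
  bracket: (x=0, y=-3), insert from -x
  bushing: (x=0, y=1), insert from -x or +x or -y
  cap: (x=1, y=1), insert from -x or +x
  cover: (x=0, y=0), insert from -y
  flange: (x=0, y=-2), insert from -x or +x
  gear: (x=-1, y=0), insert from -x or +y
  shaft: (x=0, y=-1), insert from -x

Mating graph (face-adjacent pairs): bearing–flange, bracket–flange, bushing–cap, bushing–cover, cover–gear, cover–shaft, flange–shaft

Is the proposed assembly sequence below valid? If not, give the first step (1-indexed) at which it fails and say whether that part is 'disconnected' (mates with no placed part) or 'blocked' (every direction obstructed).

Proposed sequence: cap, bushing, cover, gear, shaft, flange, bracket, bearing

Valid

1. cap@(1, 1) [-x clear] — {cap}
2. bushing@(0, 1) [-x clear] — {bushing, cap}
3. cover@(0, 0) [-y clear] — {bushing, cap, cover}
4. gear@(-1, 0) [-x clear] — {bushing, cap, cover, gear}
5. shaft@(0, -1) [-x clear] — {bushing, cap, cover, gear, shaft}
6. flange@(0, -2) [-x clear] — {bushing, cap, cover, flange, gear, shaft}
7. bracket@(0, -3) [-x clear] — {bracket, bushing, cap, cover, flange, gear, shaft}
8. bearing@(1, -2) [-y clear] — {bearing, bracket, bushing, cap, cover, flange, gear, shaft}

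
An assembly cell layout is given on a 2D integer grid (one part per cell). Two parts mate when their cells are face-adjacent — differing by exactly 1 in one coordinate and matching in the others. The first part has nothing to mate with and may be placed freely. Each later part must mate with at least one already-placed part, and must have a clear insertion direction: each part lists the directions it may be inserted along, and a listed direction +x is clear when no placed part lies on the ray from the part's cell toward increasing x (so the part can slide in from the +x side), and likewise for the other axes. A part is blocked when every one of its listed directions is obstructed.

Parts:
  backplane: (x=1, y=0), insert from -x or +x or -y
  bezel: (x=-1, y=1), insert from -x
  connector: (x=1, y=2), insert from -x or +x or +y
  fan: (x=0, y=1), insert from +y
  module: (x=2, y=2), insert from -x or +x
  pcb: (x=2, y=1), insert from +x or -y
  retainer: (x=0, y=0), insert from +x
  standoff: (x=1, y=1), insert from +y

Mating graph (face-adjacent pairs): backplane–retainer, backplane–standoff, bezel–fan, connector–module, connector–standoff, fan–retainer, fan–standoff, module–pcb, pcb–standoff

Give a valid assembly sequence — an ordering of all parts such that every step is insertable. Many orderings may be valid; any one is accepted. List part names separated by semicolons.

retainer; fan; bezel; backplane; standoff; connector; module; pcb

1. retainer@(0, 0) [+x clear] — {retainer}
2. fan@(0, 1) [+y clear] — {fan, retainer}
3. bezel@(-1, 1) [-x clear] — {bezel, fan, retainer}
4. backplane@(1, 0) [+x clear] — {backplane, bezel, fan, retainer}
5. standoff@(1, 1) [+y clear] — {backplane, bezel, fan, retainer, standoff}
6. connector@(1, 2) [-x clear] — {backplane, bezel, connector, fan, retainer, standoff}
7. module@(2, 2) [+x clear] — {backplane, bezel, connector, fan, module, retainer, standoff}
8. pcb@(2, 1) [+x clear] — {backplane, bezel, connector, fan, module, pcb, retainer, standoff}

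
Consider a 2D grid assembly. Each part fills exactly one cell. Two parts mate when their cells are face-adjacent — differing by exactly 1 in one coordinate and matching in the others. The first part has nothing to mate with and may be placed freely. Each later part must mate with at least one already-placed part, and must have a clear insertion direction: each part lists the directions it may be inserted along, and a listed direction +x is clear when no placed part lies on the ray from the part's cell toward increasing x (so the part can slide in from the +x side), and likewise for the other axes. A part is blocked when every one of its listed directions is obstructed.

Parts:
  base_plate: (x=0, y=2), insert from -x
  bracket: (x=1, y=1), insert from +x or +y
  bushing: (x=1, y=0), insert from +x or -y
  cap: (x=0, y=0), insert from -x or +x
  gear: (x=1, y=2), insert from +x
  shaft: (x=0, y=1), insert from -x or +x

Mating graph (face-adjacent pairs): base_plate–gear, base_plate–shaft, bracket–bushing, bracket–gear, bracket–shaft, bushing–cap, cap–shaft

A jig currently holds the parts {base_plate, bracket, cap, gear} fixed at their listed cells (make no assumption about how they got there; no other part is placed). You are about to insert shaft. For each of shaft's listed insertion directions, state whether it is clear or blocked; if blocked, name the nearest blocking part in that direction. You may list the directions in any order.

+x: blocked by bracket; -x: clear

-x: ray from shaft(0, 1) has no placed part ⇒ clear
+x: nearest on ray is bracket@(1, 1) ⇒ blocked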